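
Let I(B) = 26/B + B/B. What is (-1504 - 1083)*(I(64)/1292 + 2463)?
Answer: -263435030079/41344 ≈ -6.3718e+6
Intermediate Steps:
I(B) = 1 + 26/B (I(B) = 26/B + 1 = 1 + 26/B)
(-1504 - 1083)*(I(64)/1292 + 2463) = (-1504 - 1083)*(((26 + 64)/64)/1292 + 2463) = -2587*(((1/64)*90)*(1/1292) + 2463) = -2587*((45/32)*(1/1292) + 2463) = -2587*(45/41344 + 2463) = -2587*101830317/41344 = -263435030079/41344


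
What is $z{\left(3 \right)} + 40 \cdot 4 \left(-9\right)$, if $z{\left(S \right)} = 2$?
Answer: $-1438$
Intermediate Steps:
$z{\left(3 \right)} + 40 \cdot 4 \left(-9\right) = 2 + 40 \cdot 4 \left(-9\right) = 2 + 40 \left(-36\right) = 2 - 1440 = -1438$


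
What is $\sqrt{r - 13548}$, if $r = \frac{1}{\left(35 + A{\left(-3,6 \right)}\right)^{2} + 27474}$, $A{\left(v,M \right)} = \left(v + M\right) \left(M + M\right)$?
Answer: $\frac{i \sqrt{14323287315785}}{32515} \approx 116.4 i$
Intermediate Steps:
$A{\left(v,M \right)} = 2 M \left(M + v\right)$ ($A{\left(v,M \right)} = \left(M + v\right) 2 M = 2 M \left(M + v\right)$)
$r = \frac{1}{32515}$ ($r = \frac{1}{\left(35 + 2 \cdot 6 \left(6 - 3\right)\right)^{2} + 27474} = \frac{1}{\left(35 + 2 \cdot 6 \cdot 3\right)^{2} + 27474} = \frac{1}{\left(35 + 36\right)^{2} + 27474} = \frac{1}{71^{2} + 27474} = \frac{1}{5041 + 27474} = \frac{1}{32515} \approx 3.0755 \cdot 10^{-5}$)
$\sqrt{r - 13548} = \sqrt{\frac{1}{32515} - 13548} = \sqrt{- \frac{440513219}{32515}} = \frac{i \sqrt{14323287315785}}{32515}$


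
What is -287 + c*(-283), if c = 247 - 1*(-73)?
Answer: -90847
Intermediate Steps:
c = 320 (c = 247 + 73 = 320)
-287 + c*(-283) = -287 + 320*(-283) = -287 - 90560 = -90847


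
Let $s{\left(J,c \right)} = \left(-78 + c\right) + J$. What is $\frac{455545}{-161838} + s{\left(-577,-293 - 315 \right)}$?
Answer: $- \frac{204856939}{161838} \approx -1265.8$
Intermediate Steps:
$s{\left(J,c \right)} = -78 + J + c$
$\frac{455545}{-161838} + s{\left(-577,-293 - 315 \right)} = \frac{455545}{-161838} - 1263 = 455545 \left(- \frac{1}{161838}\right) - 1263 = - \frac{455545}{161838} - 1263 = - \frac{204856939}{161838}$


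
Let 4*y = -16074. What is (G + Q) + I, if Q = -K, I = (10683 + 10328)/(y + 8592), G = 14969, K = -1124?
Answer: 147244693/9147 ≈ 16098.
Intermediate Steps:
y = -8037/2 (y = (¼)*(-16074) = -8037/2 ≈ -4018.5)
I = 42022/9147 (I = (10683 + 10328)/(-8037/2 + 8592) = 21011/(9147/2) = 21011*(2/9147) = 42022/9147 ≈ 4.5941)
Q = 1124 (Q = -1*(-1124) = 1124)
(G + Q) + I = (14969 + 1124) + 42022/9147 = 16093 + 42022/9147 = 147244693/9147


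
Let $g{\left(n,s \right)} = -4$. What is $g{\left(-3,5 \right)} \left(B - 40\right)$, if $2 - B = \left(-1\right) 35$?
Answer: $12$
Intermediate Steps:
$B = 37$ ($B = 2 - \left(-1\right) 35 = 2 - -35 = 2 + 35 = 37$)
$g{\left(-3,5 \right)} \left(B - 40\right) = - 4 \left(37 - 40\right) = \left(-4\right) \left(-3\right) = 12$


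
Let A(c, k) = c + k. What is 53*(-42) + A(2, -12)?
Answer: -2236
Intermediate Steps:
53*(-42) + A(2, -12) = 53*(-42) + (2 - 12) = -2226 - 10 = -2236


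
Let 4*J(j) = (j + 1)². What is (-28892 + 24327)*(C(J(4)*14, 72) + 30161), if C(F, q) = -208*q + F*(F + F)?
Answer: -278442175/2 ≈ -1.3922e+8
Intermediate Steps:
J(j) = (1 + j)²/4 (J(j) = (j + 1)²/4 = (1 + j)²/4)
C(F, q) = -208*q + 2*F² (C(F, q) = -208*q + F*(2*F) = -208*q + 2*F²)
(-28892 + 24327)*(C(J(4)*14, 72) + 30161) = (-28892 + 24327)*((-208*72 + 2*(((1 + 4)²/4)*14)²) + 30161) = -4565*((-14976 + 2*(((¼)*5²)*14)²) + 30161) = -4565*((-14976 + 2*(((¼)*25)*14)²) + 30161) = -4565*((-14976 + 2*((25/4)*14)²) + 30161) = -4565*((-14976 + 2*(175/2)²) + 30161) = -4565*((-14976 + 2*(30625/4)) + 30161) = -4565*((-14976 + 30625/2) + 30161) = -4565*(673/2 + 30161) = -4565*60995/2 = -278442175/2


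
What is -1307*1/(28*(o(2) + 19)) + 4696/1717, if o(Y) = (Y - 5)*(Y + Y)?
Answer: -1323703/336532 ≈ -3.9334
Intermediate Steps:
o(Y) = 2*Y*(-5 + Y) (o(Y) = (-5 + Y)*(2*Y) = 2*Y*(-5 + Y))
-1307*1/(28*(o(2) + 19)) + 4696/1717 = -1307*1/(28*(2*2*(-5 + 2) + 19)) + 4696/1717 = -1307*1/(28*(2*2*(-3) + 19)) + 4696*(1/1717) = -1307*1/(28*(-12 + 19)) + 4696/1717 = -1307/(28*7) + 4696/1717 = -1307/196 + 4696/1717 = -1323703/336532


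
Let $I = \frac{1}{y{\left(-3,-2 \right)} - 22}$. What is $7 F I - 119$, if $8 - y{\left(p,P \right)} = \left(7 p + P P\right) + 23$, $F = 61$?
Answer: $- \frac{2807}{20} \approx -140.35$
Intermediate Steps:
$y{\left(p,P \right)} = -15 - P^{2} - 7 p$ ($y{\left(p,P \right)} = 8 - \left(\left(7 p + P P\right) + 23\right) = 8 - \left(\left(7 p + P^{2}\right) + 23\right) = 8 - \left(\left(P^{2} + 7 p\right) + 23\right) = 8 - \left(23 + P^{2} + 7 p\right) = -15 - P^{2} - 7 p$)
$I = - \frac{1}{20}$ ($I = \frac{1}{\left(-15 - \left(-2\right)^{2} - -21\right) - 22} = \frac{1}{\left(-15 - 4 + 21\right) - 22} = \frac{1}{2 - 22} = \frac{1}{-20} = - \frac{1}{20} \approx -0.05$)
$7 F I - 119 = 7 \cdot 61 \left(- \frac{1}{20}\right) - 119 = 427 \left(- \frac{1}{20}\right) - 119 = - \frac{427}{20} - 119 = - \frac{2807}{20}$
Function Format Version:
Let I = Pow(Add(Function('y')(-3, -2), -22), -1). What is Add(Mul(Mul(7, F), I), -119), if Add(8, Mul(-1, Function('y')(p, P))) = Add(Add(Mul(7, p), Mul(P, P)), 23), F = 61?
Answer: Rational(-2807, 20) ≈ -140.35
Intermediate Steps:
Function('y')(p, P) = Add(-15, Mul(-1, Pow(P, 2)), Mul(-7, p)) (Function('y')(p, P) = Add(8, Mul(-1, Add(Add(Mul(7, p), Mul(P, P)), 23))) = Add(8, Mul(-1, Add(Add(Mul(7, p), Pow(P, 2)), 23))) = Add(8, Mul(-1, Add(Add(Pow(P, 2), Mul(7, p)), 23))) = Add(8, Mul(-1, Add(23, Pow(P, 2), Mul(7, p)))) = Add(8, Add(-23, Mul(-1, Pow(P, 2)), Mul(-7, p))) = Add(-15, Mul(-1, Pow(P, 2)), Mul(-7, p)))
I = Rational(-1, 20) (I = Pow(Add(Add(-15, Mul(-1, Pow(-2, 2)), Mul(-7, -3)), -22), -1) = Pow(Add(Add(-15, Mul(-1, 4), 21), -22), -1) = Pow(Add(Add(-15, -4, 21), -22), -1) = Pow(Add(2, -22), -1) = Pow(-20, -1) = Rational(-1, 20) ≈ -0.050000)
Add(Mul(Mul(7, F), I), -119) = Add(Mul(Mul(7, 61), Rational(-1, 20)), -119) = Add(Mul(427, Rational(-1, 20)), -119) = Add(Rational(-427, 20), -119) = Rational(-2807, 20)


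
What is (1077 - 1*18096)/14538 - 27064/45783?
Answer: -390879103/221864418 ≈ -1.7618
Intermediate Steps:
(1077 - 1*18096)/14538 - 27064/45783 = (1077 - 18096)*(1/14538) - 27064*1/45783 = -17019*1/14538 - 27064/45783 = -5673/4846 - 27064/45783 = -390879103/221864418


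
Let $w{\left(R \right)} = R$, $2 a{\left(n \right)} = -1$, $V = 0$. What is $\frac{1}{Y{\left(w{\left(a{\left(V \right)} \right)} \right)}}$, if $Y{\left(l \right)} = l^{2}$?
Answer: $4$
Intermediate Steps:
$a{\left(n \right)} = - \frac{1}{2}$ ($a{\left(n \right)} = \frac{1}{2} \left(-1\right) = - \frac{1}{2}$)
$\frac{1}{Y{\left(w{\left(a{\left(V \right)} \right)} \right)}} = \frac{1}{\left(- \frac{1}{2}\right)^{2}} = \frac{1}{\frac{1}{4}} = 4$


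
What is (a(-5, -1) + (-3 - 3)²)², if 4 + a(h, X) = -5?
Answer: 729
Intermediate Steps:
a(h, X) = -9 (a(h, X) = -4 - 5 = -9)
(a(-5, -1) + (-3 - 3)²)² = (-9 + (-3 - 3)²)² = (-9 + (-6)²)² = (-9 + 36)² = 27² = 729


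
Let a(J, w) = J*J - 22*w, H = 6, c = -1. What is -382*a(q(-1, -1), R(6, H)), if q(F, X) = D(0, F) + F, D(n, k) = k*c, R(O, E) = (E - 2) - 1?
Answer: 25212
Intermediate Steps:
R(O, E) = -3 + E (R(O, E) = (-2 + E) - 1 = -3 + E)
D(n, k) = -k (D(n, k) = k*(-1) = -k)
q(F, X) = 0 (q(F, X) = -F + F = 0)
a(J, w) = J² - 22*w
-382*a(q(-1, -1), R(6, H)) = -382*(0² - 22*(-3 + 6)) = -382*(0 - 22*3) = -382*(0 - 66) = -382*(-66) = 25212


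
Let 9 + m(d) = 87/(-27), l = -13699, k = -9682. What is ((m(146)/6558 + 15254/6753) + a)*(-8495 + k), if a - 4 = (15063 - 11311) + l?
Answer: 4001098290507470/22143087 ≈ 1.8069e+8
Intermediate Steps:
m(d) = -110/9 (m(d) = -9 + 87/(-27) = -9 + 87*(-1/27) = -9 - 29/9 = -110/9)
a = -9943 (a = 4 + ((15063 - 11311) - 13699) = 4 + (3752 - 13699) = 4 - 9947 = -9943)
((m(146)/6558 + 15254/6753) + a)*(-8495 + k) = ((-110/9/6558 + 15254/6753) - 9943)*(-8495 - 9682) = ((-110/9*1/6558 + 15254*(1/6753)) - 9943)*(-18177) = ((-55/29511 + 15254/6753) - 9943)*(-18177) = (149929793/66429261 - 9943)*(-18177) = -660356212330/66429261*(-18177) = 4001098290507470/22143087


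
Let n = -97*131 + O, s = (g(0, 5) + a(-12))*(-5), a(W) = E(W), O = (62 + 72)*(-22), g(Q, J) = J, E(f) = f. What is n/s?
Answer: -3131/7 ≈ -447.29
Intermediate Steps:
O = -2948 (O = 134*(-22) = -2948)
a(W) = W
s = 35 (s = (5 - 12)*(-5) = -7*(-5) = 35)
n = -15655 (n = -97*131 - 2948 = -12707 - 2948 = -15655)
n/s = -15655/35 = -15655*1/35 = -3131/7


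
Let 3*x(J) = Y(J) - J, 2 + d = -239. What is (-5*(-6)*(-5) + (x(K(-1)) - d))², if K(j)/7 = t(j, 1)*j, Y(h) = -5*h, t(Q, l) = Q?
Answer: 5929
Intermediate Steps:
d = -241 (d = -2 - 239 = -241)
K(j) = 7*j² (K(j) = 7*(j*j) = 7*j²)
x(J) = -2*J (x(J) = (-5*J - J)/3 = (-6*J)/3 = -2*J)
(-5*(-6)*(-5) + (x(K(-1)) - d))² = (-5*(-6)*(-5) + (-14*(-1)² - 1*(-241)))² = (30*(-5) + (-14 + 241))² = (-150 + (-2*7 + 241))² = (-150 + (-14 + 241))² = (-150 + 227)² = 77² = 5929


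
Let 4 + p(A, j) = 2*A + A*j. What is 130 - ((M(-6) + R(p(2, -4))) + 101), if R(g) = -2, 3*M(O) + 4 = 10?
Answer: 29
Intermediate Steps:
p(A, j) = -4 + 2*A + A*j (p(A, j) = -4 + (2*A + A*j) = -4 + 2*A + A*j)
M(O) = 2 (M(O) = -4/3 + (1/3)*10 = -4/3 + 10/3 = 2)
130 - ((M(-6) + R(p(2, -4))) + 101) = 130 - ((2 - 2) + 101) = 130 - (0 + 101) = 130 - 1*101 = 130 - 101 = 29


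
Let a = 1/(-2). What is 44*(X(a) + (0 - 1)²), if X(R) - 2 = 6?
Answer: 396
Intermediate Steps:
a = -½ ≈ -0.50000
X(R) = 8 (X(R) = 2 + 6 = 8)
44*(X(a) + (0 - 1)²) = 44*(8 + (0 - 1)²) = 44*(8 + (-1)²) = 44*(8 + 1) = 44*9 = 396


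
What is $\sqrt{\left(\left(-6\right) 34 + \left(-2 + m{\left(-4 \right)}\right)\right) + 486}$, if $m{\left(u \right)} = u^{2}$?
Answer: $2 \sqrt{74} \approx 17.205$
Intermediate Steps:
$\sqrt{\left(\left(-6\right) 34 + \left(-2 + m{\left(-4 \right)}\right)\right) + 486} = \sqrt{\left(\left(-6\right) 34 - \left(2 - \left(-4\right)^{2}\right)\right) + 486} = \sqrt{\left(-204 + \left(-2 + 16\right)\right) + 486} = \sqrt{\left(-204 + 14\right) + 486} = \sqrt{-190 + 486} = \sqrt{296} = 2 \sqrt{74}$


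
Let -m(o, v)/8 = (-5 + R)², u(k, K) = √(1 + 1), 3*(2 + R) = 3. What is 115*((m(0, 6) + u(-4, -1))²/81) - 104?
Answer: 9530366/81 - 7360*√2/9 ≈ 1.1650e+5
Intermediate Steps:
R = -1 (R = -2 + (⅓)*3 = -2 + 1 = -1)
u(k, K) = √2
m(o, v) = -288 (m(o, v) = -8*(-5 - 1)² = -8*(-6)² = -8*36 = -288)
115*((m(0, 6) + u(-4, -1))²/81) - 104 = 115*((-288 + √2)²/81) - 104 = 115*(-288 + √2)²/81 - 104 = -104 + 115*(-288 + √2)²/81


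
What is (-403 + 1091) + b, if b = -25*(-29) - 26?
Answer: 1387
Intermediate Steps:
b = 699 (b = 725 - 26 = 699)
(-403 + 1091) + b = (-403 + 1091) + 699 = 688 + 699 = 1387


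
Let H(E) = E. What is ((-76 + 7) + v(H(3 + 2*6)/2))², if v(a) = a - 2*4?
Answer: 19321/4 ≈ 4830.3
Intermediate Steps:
v(a) = -8 + a (v(a) = a - 8 = -8 + a)
((-76 + 7) + v(H(3 + 2*6)/2))² = ((-76 + 7) + (-8 + (3 + 2*6)/2))² = (-69 + (-8 + (3 + 12)*(½)))² = (-69 + (-8 + 15*(½)))² = (-69 + (-8 + 15/2))² = (-69 - ½)² = (-139/2)² = 19321/4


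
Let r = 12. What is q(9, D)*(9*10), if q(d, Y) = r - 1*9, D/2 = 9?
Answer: 270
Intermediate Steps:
D = 18 (D = 2*9 = 18)
q(d, Y) = 3 (q(d, Y) = 12 - 1*9 = 12 - 9 = 3)
q(9, D)*(9*10) = 3*(9*10) = 3*90 = 270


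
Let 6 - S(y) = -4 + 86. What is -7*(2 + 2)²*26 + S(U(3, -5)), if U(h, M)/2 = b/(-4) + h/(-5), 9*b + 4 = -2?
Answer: -2988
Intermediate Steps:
b = -⅔ (b = -4/9 + (⅑)*(-2) = -4/9 - 2/9 = -⅔ ≈ -0.66667)
U(h, M) = ⅓ - 2*h/5 (U(h, M) = 2*(-⅔/(-4) + h/(-5)) = 2*(-⅔*(-¼) + h*(-⅕)) = 2*(⅙ - h/5) = ⅓ - 2*h/5)
S(y) = -76 (S(y) = 6 - (-4 + 86) = 6 - 1*82 = 6 - 82 = -76)
-7*(2 + 2)²*26 + S(U(3, -5)) = -7*(2 + 2)²*26 - 76 = -7*4²*26 - 76 = -7*16*26 - 76 = -112*26 - 76 = -2912 - 76 = -2988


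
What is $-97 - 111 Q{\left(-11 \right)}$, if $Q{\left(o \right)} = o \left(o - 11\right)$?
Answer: $-26959$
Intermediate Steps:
$Q{\left(o \right)} = o \left(-11 + o\right)$
$-97 - 111 Q{\left(-11 \right)} = -97 - 111 \left(- 11 \left(-11 - 11\right)\right) = -97 - 111 \left(\left(-11\right) \left(-22\right)\right) = -97 - 26862 = -26959$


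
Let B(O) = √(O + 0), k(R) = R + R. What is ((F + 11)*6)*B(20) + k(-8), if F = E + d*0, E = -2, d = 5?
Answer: -16 + 108*√5 ≈ 225.50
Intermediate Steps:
k(R) = 2*R
F = -2 (F = -2 + 5*0 = -2 + 0 = -2)
B(O) = √O
((F + 11)*6)*B(20) + k(-8) = ((-2 + 11)*6)*√20 + 2*(-8) = (9*6)*(2*√5) - 16 = 54*(2*√5) - 16 = 108*√5 - 16 = -16 + 108*√5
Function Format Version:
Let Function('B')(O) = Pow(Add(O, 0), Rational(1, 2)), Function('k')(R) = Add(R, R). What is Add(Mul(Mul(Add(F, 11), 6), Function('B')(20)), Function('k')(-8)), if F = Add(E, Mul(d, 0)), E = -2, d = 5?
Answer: Add(-16, Mul(108, Pow(5, Rational(1, 2)))) ≈ 225.50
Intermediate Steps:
Function('k')(R) = Mul(2, R)
F = -2 (F = Add(-2, Mul(5, 0)) = Add(-2, 0) = -2)
Function('B')(O) = Pow(O, Rational(1, 2))
Add(Mul(Mul(Add(F, 11), 6), Function('B')(20)), Function('k')(-8)) = Add(Mul(Mul(Add(-2, 11), 6), Pow(20, Rational(1, 2))), Mul(2, -8)) = Add(Mul(Mul(9, 6), Mul(2, Pow(5, Rational(1, 2)))), -16) = Add(Mul(54, Mul(2, Pow(5, Rational(1, 2)))), -16) = Add(Mul(108, Pow(5, Rational(1, 2))), -16) = Add(-16, Mul(108, Pow(5, Rational(1, 2))))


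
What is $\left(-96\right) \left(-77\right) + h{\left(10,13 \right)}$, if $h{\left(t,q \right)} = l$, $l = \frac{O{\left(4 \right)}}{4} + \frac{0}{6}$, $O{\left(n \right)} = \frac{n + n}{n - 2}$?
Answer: $7393$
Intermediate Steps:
$O{\left(n \right)} = \frac{2 n}{-2 + n}$
$l = 1$ ($l = \frac{2 \cdot 4 \frac{1}{-2 + 4}}{4} + \frac{0}{6} = 2 \cdot 4 \cdot \frac{1}{2} \cdot \frac{1}{4} + 0 \cdot \frac{1}{6} = 2 \cdot 4 \cdot \frac{1}{2} \cdot \frac{1}{4} + 0 = 4 \cdot \frac{1}{4} + 0 = 1 + 0 = 1$)
$h{\left(t,q \right)} = 1$
$\left(-96\right) \left(-77\right) + h{\left(10,13 \right)} = \left(-96\right) \left(-77\right) + 1 = 7392 + 1 = 7393$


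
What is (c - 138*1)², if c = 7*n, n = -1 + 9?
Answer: 6724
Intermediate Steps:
n = 8
c = 56 (c = 7*8 = 56)
(c - 138*1)² = (56 - 138*1)² = (56 - 138)² = (-82)² = 6724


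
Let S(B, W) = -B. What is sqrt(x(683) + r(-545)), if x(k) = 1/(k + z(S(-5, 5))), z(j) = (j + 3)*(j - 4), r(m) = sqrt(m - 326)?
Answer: sqrt(691 + 477481*I*sqrt(871))/691 ≈ 3.8415 + 3.8413*I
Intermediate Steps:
r(m) = sqrt(-326 + m)
z(j) = (-4 + j)*(3 + j) (z(j) = (3 + j)*(-4 + j) = (-4 + j)*(3 + j))
x(k) = 1/(8 + k) (x(k) = 1/(k + (-12 + (-1*(-5))**2 - (-1)*(-5))) = 1/(k + (-12 + 5**2 - 1*5)) = 1/(k + (-12 + 25 - 5)) = 1/(k + 8) = 1/(8 + k))
sqrt(x(683) + r(-545)) = sqrt(1/(8 + 683) + sqrt(-326 - 545)) = sqrt(1/691 + sqrt(-871)) = sqrt(1/691 + I*sqrt(871))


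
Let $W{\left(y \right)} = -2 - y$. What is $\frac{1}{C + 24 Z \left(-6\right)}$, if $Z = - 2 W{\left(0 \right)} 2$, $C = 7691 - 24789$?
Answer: $- \frac{1}{18250} \approx -5.4795 \cdot 10^{-5}$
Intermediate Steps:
$C = -17098$ ($C = 7691 - 24789 = -17098$)
$Z = 8$ ($Z = - 2 \left(-2 - 0\right) 2 = - 2 \left(-2 + 0\right) 2 = \left(-2\right) \left(-2\right) 2 = 4 \cdot 2 = 8$)
$\frac{1}{C + 24 Z \left(-6\right)} = \frac{1}{-17098 + 24 \cdot 8 \left(-6\right)} = \frac{1}{-17098 + 192 \left(-6\right)} = \frac{1}{-17098 - 1152} = \frac{1}{-18250} = - \frac{1}{18250}$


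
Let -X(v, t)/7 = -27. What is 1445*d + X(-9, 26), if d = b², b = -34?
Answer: 1670609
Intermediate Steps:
X(v, t) = 189 (X(v, t) = -7*(-27) = 189)
d = 1156 (d = (-34)² = 1156)
1445*d + X(-9, 26) = 1445*1156 + 189 = 1670420 + 189 = 1670609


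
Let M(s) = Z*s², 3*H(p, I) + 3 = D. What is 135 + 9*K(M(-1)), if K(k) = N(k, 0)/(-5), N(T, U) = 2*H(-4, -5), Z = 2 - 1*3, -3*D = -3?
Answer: 687/5 ≈ 137.40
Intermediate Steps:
D = 1 (D = -⅓*(-3) = 1)
H(p, I) = -⅔ (H(p, I) = -1 + (⅓)*1 = -1 + ⅓ = -⅔)
Z = -1 (Z = 2 - 3 = -1)
N(T, U) = -4/3 (N(T, U) = 2*(-⅔) = -4/3)
M(s) = -s²
K(k) = 4/15 (K(k) = -4/3/(-5) = -4/3*(-⅕) = 4/15)
135 + 9*K(M(-1)) = 135 + 9*(4/15) = 135 + 12/5 = 687/5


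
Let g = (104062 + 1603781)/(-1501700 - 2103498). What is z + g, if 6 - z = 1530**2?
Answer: -8439388074855/3605198 ≈ -2.3409e+6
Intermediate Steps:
g = -1707843/3605198 (g = 1707843/(-3605198) = 1707843*(-1/3605198) = -1707843/3605198 ≈ -0.47372)
z = -2340894 (z = 6 - 1*1530**2 = 6 - 1*2340900 = 6 - 2340900 = -2340894)
z + g = -2340894 - 1707843/3605198 = -8439388074855/3605198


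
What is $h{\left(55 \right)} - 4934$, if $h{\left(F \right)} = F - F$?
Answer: $-4934$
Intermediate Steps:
$h{\left(F \right)} = 0$
$h{\left(55 \right)} - 4934 = 0 - 4934 = -4934$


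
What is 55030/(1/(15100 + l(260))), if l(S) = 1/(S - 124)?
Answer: 56504831515/68 ≈ 8.3095e+8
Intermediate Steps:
l(S) = 1/(-124 + S)
55030/(1/(15100 + l(260))) = 55030/(1/(15100 + 1/(-124 + 260))) = 55030/(1/(15100 + 1/136)) = 55030/(1/(2053601/136)) = 55030/(136/2053601) = 55030*(2053601/136) = 56504831515/68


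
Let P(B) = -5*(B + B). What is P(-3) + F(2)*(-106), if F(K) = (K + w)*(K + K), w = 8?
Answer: -4210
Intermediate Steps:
F(K) = 2*K*(8 + K) (F(K) = (K + 8)*(K + K) = (8 + K)*(2*K) = 2*K*(8 + K))
P(B) = -10*B
P(-3) + F(2)*(-106) = -10*(-3) + (2*2*(8 + 2))*(-106) = 30 + (2*2*10)*(-106) = 30 + 40*(-106) = 30 - 4240 = -4210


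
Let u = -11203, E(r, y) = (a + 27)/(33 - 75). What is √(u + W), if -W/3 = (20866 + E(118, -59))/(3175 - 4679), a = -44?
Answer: I*√77319599091/2632 ≈ 105.65*I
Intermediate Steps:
E(r, y) = 17/42 (E(r, y) = (-44 + 27)/(33 - 75) = -17/(-42) = -17*(-1/42) = 17/42)
W = 876389/21056 (W = -3*(20866 + 17/42)/(3175 - 4679) = -876389/(14*(-1504)) = -876389*(-1)/(14*1504) = -3*(-876389/63168) = 876389/21056 ≈ 41.622)
√(u + W) = √(-11203 + 876389/21056) = √(-235013979/21056) = I*√77319599091/2632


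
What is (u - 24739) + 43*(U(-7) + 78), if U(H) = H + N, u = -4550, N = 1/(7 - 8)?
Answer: -26279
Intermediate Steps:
N = -1 (N = 1/(-1) = -1)
U(H) = -1 + H (U(H) = H - 1 = -1 + H)
(u - 24739) + 43*(U(-7) + 78) = (-4550 - 24739) + 43*((-1 - 7) + 78) = -29289 + 43*(-8 + 78) = -29289 + 43*70 = -29289 + 3010 = -26279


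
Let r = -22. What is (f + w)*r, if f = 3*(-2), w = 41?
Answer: -770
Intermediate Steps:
f = -6
(f + w)*r = (-6 + 41)*(-22) = 35*(-22) = -770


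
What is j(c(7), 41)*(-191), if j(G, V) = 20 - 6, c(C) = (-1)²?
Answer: -2674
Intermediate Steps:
c(C) = 1
j(G, V) = 14
j(c(7), 41)*(-191) = 14*(-191) = -2674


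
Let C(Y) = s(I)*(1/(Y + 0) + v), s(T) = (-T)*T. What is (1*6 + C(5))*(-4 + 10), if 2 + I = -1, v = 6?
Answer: -1494/5 ≈ -298.80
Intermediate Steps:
I = -3 (I = -2 - 1 = -3)
s(T) = -T**2
C(Y) = -54 - 9/Y (C(Y) = (-1*(-3)**2)*(1/(Y + 0) + 6) = (-1*9)*(1/Y + 6) = -9*(6 + 1/Y) = -54 - 9/Y)
(1*6 + C(5))*(-4 + 10) = (1*6 + (-54 - 9/5))*(-4 + 10) = (6 + (-54 - 9*1/5))*6 = (6 + (-54 - 9/5))*6 = (6 - 279/5)*6 = -249/5*6 = -1494/5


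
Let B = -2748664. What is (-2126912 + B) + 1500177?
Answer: -3375399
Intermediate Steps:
(-2126912 + B) + 1500177 = (-2126912 - 2748664) + 1500177 = -4875576 + 1500177 = -3375399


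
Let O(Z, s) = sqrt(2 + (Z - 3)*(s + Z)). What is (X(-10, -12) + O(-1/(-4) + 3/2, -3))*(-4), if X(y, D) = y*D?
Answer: -480 - sqrt(57) ≈ -487.55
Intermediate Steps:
O(Z, s) = sqrt(2 + (-3 + Z)*(Z + s))
X(y, D) = D*y
(X(-10, -12) + O(-1/(-4) + 3/2, -3))*(-4) = (-12*(-10) + sqrt(2 + (-1/(-4) + 3/2)**2 - 3*(-1/(-4) + 3/2) - 3*(-3) + (-1/(-4) + 3/2)*(-3)))*(-4) = (120 + sqrt(2 + (-1*(-1/4) + 3*(1/2))**2 - 3*(-1*(-1/4) + 3*(1/2)) + 9 + (-1*(-1/4) + 3*(1/2))*(-3)))*(-4) = (120 + sqrt(2 + (1/4 + 3/2)**2 - 3*(1/4 + 3/2) + 9 + (1/4 + 3/2)*(-3)))*(-4) = (120 + sqrt(2 + (7/4)**2 - 3*7/4 + 9 + (7/4)*(-3)))*(-4) = (120 + sqrt(2 + 49/16 - 21/4 + 9 - 21/4))*(-4) = (120 + sqrt(57/16))*(-4) = (120 + sqrt(57)/4)*(-4) = -480 - sqrt(57)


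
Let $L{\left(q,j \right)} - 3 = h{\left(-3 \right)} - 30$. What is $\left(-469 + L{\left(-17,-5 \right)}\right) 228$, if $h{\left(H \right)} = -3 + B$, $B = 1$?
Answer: $-113544$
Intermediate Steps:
$h{\left(H \right)} = -2$ ($h{\left(H \right)} = -3 + 1 = -2$)
$L{\left(q,j \right)} = -29$ ($L{\left(q,j \right)} = 3 - 32 = -29$)
$\left(-469 + L{\left(-17,-5 \right)}\right) 228 = \left(-469 - 29\right) 228 = \left(-498\right) 228 = -113544$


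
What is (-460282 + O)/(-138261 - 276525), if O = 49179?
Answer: 411103/414786 ≈ 0.99112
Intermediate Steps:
(-460282 + O)/(-138261 - 276525) = (-460282 + 49179)/(-138261 - 276525) = -411103/(-414786) = -411103*(-1/414786) = 411103/414786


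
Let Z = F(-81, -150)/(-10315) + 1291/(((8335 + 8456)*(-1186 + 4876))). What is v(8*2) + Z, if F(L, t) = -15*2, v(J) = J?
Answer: 2045510156393/127820983770 ≈ 16.003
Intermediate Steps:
F(L, t) = -30
Z = 374416073/127820983770 (Z = -30/(-10315) + 1291/(((8335 + 8456)*(-1186 + 4876))) = -30*(-1/10315) + 1291/((16791*3690)) = 6/2063 + 1291/61958790 = 374416073/127820983770 ≈ 0.0029292)
v(8*2) + Z = 8*2 + 374416073/127820983770 = 16 + 374416073/127820983770 = 2045510156393/127820983770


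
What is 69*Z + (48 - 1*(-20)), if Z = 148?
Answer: 10280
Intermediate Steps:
69*Z + (48 - 1*(-20)) = 69*148 + (48 - 1*(-20)) = 10212 + (48 + 20) = 10212 + 68 = 10280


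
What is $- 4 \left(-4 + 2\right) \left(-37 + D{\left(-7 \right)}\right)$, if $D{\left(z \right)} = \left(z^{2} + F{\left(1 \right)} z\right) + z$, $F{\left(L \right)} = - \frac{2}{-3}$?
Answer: $\frac{8}{3} \approx 2.6667$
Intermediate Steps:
$F{\left(L \right)} = \frac{2}{3}$ ($F{\left(L \right)} = \left(-2\right) \left(- \frac{1}{3}\right) = \frac{2}{3}$)
$D{\left(z \right)} = z^{2} + \frac{5 z}{3}$ ($D{\left(z \right)} = \left(z^{2} + \frac{2 z}{3}\right) + z = z^{2} + \frac{5 z}{3}$)
$- 4 \left(-4 + 2\right) \left(-37 + D{\left(-7 \right)}\right) = - 4 \left(-4 + 2\right) \left(-37 + \frac{1}{3} \left(-7\right) \left(5 + 3 \left(-7\right)\right)\right) = \left(-4\right) \left(-2\right) \left(-37 + \frac{1}{3} \left(-7\right) \left(5 - 21\right)\right) = 8 \left(-37 + \frac{1}{3} \left(-7\right) \left(-16\right)\right) = 8 \left(-37 + \frac{112}{3}\right) = 8 \cdot \frac{1}{3} = \frac{8}{3}$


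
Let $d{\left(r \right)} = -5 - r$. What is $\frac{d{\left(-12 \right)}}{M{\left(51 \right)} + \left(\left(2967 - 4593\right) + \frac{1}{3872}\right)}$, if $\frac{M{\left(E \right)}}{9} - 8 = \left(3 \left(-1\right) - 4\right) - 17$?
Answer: $- \frac{27104}{6853439} \approx -0.0039548$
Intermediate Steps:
$M{\left(E \right)} = -144$ ($M{\left(E \right)} = 72 + 9 \left(\left(3 \left(-1\right) - 4\right) - 17\right) = 72 + 9 \left(\left(-3 - 4\right) - 17\right) = 72 + 9 \left(-7 - 17\right) = 72 + 9 \left(-24\right) = 72 - 216 = -144$)
$\frac{d{\left(-12 \right)}}{M{\left(51 \right)} + \left(\left(2967 - 4593\right) + \frac{1}{3872}\right)} = \frac{-5 - -12}{-144 + \left(\left(2967 - 4593\right) + \frac{1}{3872}\right)} = \frac{-5 + 12}{-144 + \left(-1626 + \frac{1}{3872}\right)} = \frac{1}{-144 - \frac{6295871}{3872}} \cdot 7 = \frac{1}{- \frac{6853439}{3872}} \cdot 7 = \left(- \frac{3872}{6853439}\right) 7 = - \frac{27104}{6853439}$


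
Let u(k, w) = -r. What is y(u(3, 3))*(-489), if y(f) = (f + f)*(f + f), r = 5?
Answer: -48900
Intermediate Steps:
u(k, w) = -5 (u(k, w) = -1*5 = -5)
y(f) = 4*f**2 (y(f) = (2*f)*(2*f) = 4*f**2)
y(u(3, 3))*(-489) = (4*(-5)**2)*(-489) = (4*25)*(-489) = 100*(-489) = -48900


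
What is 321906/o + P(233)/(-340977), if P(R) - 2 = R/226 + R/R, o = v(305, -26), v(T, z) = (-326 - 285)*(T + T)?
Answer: -954102848747/1104666596670 ≈ -0.86370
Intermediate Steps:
v(T, z) = -1222*T
o = -372710 (o = -1222*305 = -372710)
P(R) = 3 + R/226 (P(R) = 2 + (R/226 + R/R) = 2 + (R*(1/226) + 1) = 2 + (R/226 + 1) = 2 + (1 + R/226) = 3 + R/226)
321906/o + P(233)/(-340977) = 321906/(-372710) + (3 + (1/226)*233)/(-340977) = 321906*(-1/372710) + (3 + 233/226)*(-1/340977) = -12381/14335 + (911/226)*(-1/340977) = -12381/14335 - 911/77060802 = -954102848747/1104666596670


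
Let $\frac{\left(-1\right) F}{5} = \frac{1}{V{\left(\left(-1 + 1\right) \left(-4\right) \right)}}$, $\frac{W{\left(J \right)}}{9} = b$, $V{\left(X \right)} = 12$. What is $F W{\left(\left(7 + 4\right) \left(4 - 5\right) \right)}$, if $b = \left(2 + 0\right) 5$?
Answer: $- \frac{75}{2} \approx -37.5$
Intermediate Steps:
$b = 10$ ($b = 2 \cdot 5 = 10$)
$W{\left(J \right)} = 90$ ($W{\left(J \right)} = 9 \cdot 10 = 90$)
$F = - \frac{5}{12} \approx -0.41667$
$F W{\left(\left(7 + 4\right) \left(4 - 5\right) \right)} = \left(- \frac{5}{12}\right) 90 = - \frac{75}{2}$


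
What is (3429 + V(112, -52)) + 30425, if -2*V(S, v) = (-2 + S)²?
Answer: 27804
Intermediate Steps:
V(S, v) = -(-2 + S)²/2
(3429 + V(112, -52)) + 30425 = (3429 - (-2 + 112)²/2) + 30425 = (3429 - ½*110²) + 30425 = (3429 - ½*12100) + 30425 = (3429 - 6050) + 30425 = -2621 + 30425 = 27804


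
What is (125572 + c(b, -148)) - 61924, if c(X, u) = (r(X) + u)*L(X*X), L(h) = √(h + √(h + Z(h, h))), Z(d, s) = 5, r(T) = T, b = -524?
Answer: 63648 - 672*√(274576 + 3*√30509) ≈ -2.8882e+5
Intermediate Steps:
L(h) = √(h + √(5 + h)) (L(h) = √(h + √(h + 5)) = √(h + √(5 + h)))
c(X, u) = √(X² + √(5 + X²))*(X + u) (c(X, u) = (X + u)*√(X*X + √(5 + X*X)) = (X + u)*√(X² + √(5 + X²)) = √(X² + √(5 + X²))*(X + u))
(125572 + c(b, -148)) - 61924 = (125572 + √((-524)² + √(5 + (-524)²))*(-524 - 148)) - 61924 = (125572 + √(274576 + √(5 + 274576))*(-672)) - 61924 = (125572 + √(274576 + √274581)*(-672)) - 61924 = (125572 + √(274576 + 3*√30509)*(-672)) - 61924 = (125572 - 672*√(274576 + 3*√30509)) - 61924 = 63648 - 672*√(274576 + 3*√30509)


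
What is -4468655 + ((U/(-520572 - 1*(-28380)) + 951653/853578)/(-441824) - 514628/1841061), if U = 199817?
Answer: -28279930567604202730804427773/6328510211372009481216 ≈ -4.4687e+6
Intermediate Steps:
-4468655 + ((U/(-520572 - 1*(-28380)) + 951653/853578)/(-441824) - 514628/1841061) = -4468655 + ((199817/(-520572 - 1*(-28380)) + 951653/853578)/(-441824) - 514628/1841061) = -4468655 + ((199817/(-520572 + 28380) + 951653*(1/853578))*(-1/441824) - 514628*1/1841061) = -4468655 + ((199817/(-492192) + 951653/853578)*(-1/441824) - 514628/1841061) = -4468655 + ((199817*(-1/492192) + 951653/853578)*(-1/441824) - 514628/1841061) = -4468655 + ((-199817/492192 + 951653/853578)*(-1/441824) - 514628/1841061) = -4468655 + ((16546477675/23340236832)*(-1/441824) - 514628/1841061) = -4468655 + (-16546477675/10312276798061568 - 514628/1841061) = -4468655 - 1769005615702521143293/6328510211372009481216 = -28279930567604202730804427773/6328510211372009481216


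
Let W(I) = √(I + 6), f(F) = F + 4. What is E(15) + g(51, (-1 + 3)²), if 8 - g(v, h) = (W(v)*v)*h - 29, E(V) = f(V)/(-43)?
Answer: 1572/43 - 204*√57 ≈ -1503.6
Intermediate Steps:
f(F) = 4 + F
W(I) = √(6 + I)
E(V) = -4/43 - V/43 (E(V) = (4 + V)/(-43) = (4 + V)*(-1/43) = -4/43 - V/43)
g(v, h) = 37 - h*v*√(6 + v) (g(v, h) = 8 - ((√(6 + v)*v)*h - 29) = 8 - ((v*√(6 + v))*h - 29) = 8 - (h*v*√(6 + v) - 29) = 8 - (-29 + h*v*√(6 + v)) = 8 + (29 - h*v*√(6 + v)) = 37 - h*v*√(6 + v))
E(15) + g(51, (-1 + 3)²) = (-4/43 - 1/43*15) + (37 - 1*(-1 + 3)²*51*√(6 + 51)) = (-4/43 - 15/43) + (37 - 1*2²*51*√57) = -19/43 + (37 - 1*4*51*√57) = -19/43 + (37 - 204*√57) = 1572/43 - 204*√57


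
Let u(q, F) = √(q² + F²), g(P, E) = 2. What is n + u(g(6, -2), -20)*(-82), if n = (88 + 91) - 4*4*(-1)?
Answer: 195 - 164*√101 ≈ -1453.2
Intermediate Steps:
u(q, F) = √(F² + q²)
n = 195 (n = 179 - 16*(-1) = 179 + 16 = 195)
n + u(g(6, -2), -20)*(-82) = 195 + √((-20)² + 2²)*(-82) = 195 + √(400 + 4)*(-82) = 195 + √404*(-82) = 195 + (2*√101)*(-82) = 195 - 164*√101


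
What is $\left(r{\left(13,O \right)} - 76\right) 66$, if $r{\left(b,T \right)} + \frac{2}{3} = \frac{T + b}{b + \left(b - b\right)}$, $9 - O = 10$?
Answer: $- \frac{64988}{13} \approx -4999.1$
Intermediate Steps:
$O = -1$ ($O = 9 - 10 = -1$)
$r{\left(b,T \right)} = - \frac{2}{3} + \frac{T + b}{b}$ ($r{\left(b,T \right)} = - \frac{2}{3} + \frac{T + b}{b + \left(b - b\right)} = - \frac{2}{3} + \frac{T + b}{b + 0} = - \frac{2}{3} + \frac{T + b}{b}$)
$\left(r{\left(13,O \right)} - 76\right) 66 = \left(\frac{-1 + \frac{1}{3} \cdot 13}{13} - 76\right) 66 = \left(\frac{-1 + \frac{13}{3}}{13} - 76\right) 66 = \left(\frac{1}{13} \cdot \frac{10}{3} - 76\right) 66 = \left(\frac{10}{39} - 76\right) 66 = \left(- \frac{2954}{39}\right) 66 = - \frac{64988}{13}$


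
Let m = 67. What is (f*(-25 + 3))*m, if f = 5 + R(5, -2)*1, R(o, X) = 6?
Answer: -16214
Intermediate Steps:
f = 11 (f = 5 + 6*1 = 5 + 6 = 11)
(f*(-25 + 3))*m = (11*(-25 + 3))*67 = (11*(-22))*67 = -242*67 = -16214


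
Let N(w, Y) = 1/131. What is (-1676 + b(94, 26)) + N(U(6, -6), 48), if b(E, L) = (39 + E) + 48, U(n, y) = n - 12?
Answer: -195844/131 ≈ -1495.0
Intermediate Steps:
U(n, y) = -12 + n
N(w, Y) = 1/131
b(E, L) = 87 + E
(-1676 + b(94, 26)) + N(U(6, -6), 48) = (-1676 + (87 + 94)) + 1/131 = (-1676 + 181) + 1/131 = -1495 + 1/131 = -195844/131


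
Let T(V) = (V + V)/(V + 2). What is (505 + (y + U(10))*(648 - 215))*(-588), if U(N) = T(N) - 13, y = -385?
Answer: 100611112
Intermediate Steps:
T(V) = 2*V/(2 + V) (T(V) = (2*V)/(2 + V) = 2*V/(2 + V))
U(N) = -13 + 2*N/(2 + N) (U(N) = 2*N/(2 + N) - 13 = -13 + 2*N/(2 + N))
(505 + (y + U(10))*(648 - 215))*(-588) = (505 + (-385 + (-26 - 11*10)/(2 + 10))*(648 - 215))*(-588) = (505 + (-385 + (-26 - 110)/12)*433)*(-588) = (505 + (-385 + (1/12)*(-136))*433)*(-588) = (505 + (-385 - 34/3)*433)*(-588) = (505 - 1189/3*433)*(-588) = (505 - 514837/3)*(-588) = -513322/3*(-588) = 100611112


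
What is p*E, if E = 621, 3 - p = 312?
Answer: -191889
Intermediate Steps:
p = -309 (p = 3 - 1*312 = 3 - 312 = -309)
p*E = -309*621 = -191889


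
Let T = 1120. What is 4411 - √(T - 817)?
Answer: 4411 - √303 ≈ 4393.6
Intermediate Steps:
4411 - √(T - 817) = 4411 - √(1120 - 817) = 4411 - √303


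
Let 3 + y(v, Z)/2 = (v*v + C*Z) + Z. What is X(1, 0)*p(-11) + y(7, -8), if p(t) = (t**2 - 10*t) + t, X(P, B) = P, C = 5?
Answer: 216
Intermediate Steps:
y(v, Z) = -6 + 2*v**2 + 12*Z (y(v, Z) = -6 + 2*((v*v + 5*Z) + Z) = -6 + 2*((v**2 + 5*Z) + Z) = -6 + 2*(v**2 + 6*Z) = -6 + (2*v**2 + 12*Z) = -6 + 2*v**2 + 12*Z)
p(t) = t**2 - 9*t
X(1, 0)*p(-11) + y(7, -8) = 1*(-11*(-9 - 11)) + (-6 + 2*7**2 + 12*(-8)) = 1*(-11*(-20)) + (-6 + 2*49 - 96) = 1*220 + (-6 + 98 - 96) = 220 - 4 = 216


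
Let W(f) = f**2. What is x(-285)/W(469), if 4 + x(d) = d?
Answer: -289/219961 ≈ -0.0013139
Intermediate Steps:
x(d) = -4 + d
x(-285)/W(469) = (-4 - 285)/(469**2) = -289/219961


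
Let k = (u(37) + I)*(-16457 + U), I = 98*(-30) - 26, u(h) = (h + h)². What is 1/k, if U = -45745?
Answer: -1/156127020 ≈ -6.4050e-9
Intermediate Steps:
u(h) = 4*h² (u(h) = (2*h)² = 4*h²)
I = -2966 (I = -2940 - 26 = -2966)
k = -156127020 (k = (4*37² - 2966)*(-16457 - 45745) = (4*1369 - 2966)*(-62202) = (5476 - 2966)*(-62202) = 2510*(-62202) = -156127020)
1/k = 1/(-156127020) = -1/156127020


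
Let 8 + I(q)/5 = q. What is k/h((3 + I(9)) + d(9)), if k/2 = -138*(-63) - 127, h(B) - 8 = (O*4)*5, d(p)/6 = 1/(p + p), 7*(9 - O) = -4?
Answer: 59969/698 ≈ 85.916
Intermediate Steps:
O = 67/7 (O = 9 - ⅐*(-4) = 9 + 4/7 = 67/7 ≈ 9.5714)
I(q) = -40 + 5*q
d(p) = 3/p (d(p) = 6/(p + p) = 6/((2*p)) = 6*(1/(2*p)) = 3/p)
h(B) = 1396/7 (h(B) = 8 + ((67/7)*4)*5 = 8 + (268/7)*5 = 8 + 1340/7 = 1396/7)
k = 17134 (k = 2*(-138*(-63) - 127) = 2*(8694 - 127) = 2*8567 = 17134)
k/h((3 + I(9)) + d(9)) = 17134/(1396/7) = 17134*(7/1396) = 59969/698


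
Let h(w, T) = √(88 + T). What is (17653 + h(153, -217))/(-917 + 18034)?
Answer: 17653/17117 + I*√129/17117 ≈ 1.0313 + 0.00066354*I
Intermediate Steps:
(17653 + h(153, -217))/(-917 + 18034) = (17653 + √(88 - 217))/(-917 + 18034) = (17653 + √(-129))/17117 = (17653 + I*√129)*(1/17117) = 17653/17117 + I*√129/17117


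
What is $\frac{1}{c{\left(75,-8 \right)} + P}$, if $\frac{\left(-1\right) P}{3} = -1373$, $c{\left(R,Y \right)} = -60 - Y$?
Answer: $\frac{1}{4067} \approx 0.00024588$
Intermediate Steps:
$P = 4119$ ($P = \left(-3\right) \left(-1373\right) = 4119$)
$\frac{1}{c{\left(75,-8 \right)} + P} = \frac{1}{\left(-60 - -8\right) + 4119} = \frac{1}{\left(-60 + 8\right) + 4119} = \frac{1}{-52 + 4119} = \frac{1}{4067}$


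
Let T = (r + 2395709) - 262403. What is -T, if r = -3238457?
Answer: 1105151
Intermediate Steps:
T = -1105151 (T = (-3238457 + 2395709) - 262403 = -842748 - 262403 = -1105151)
-T = -1*(-1105151) = 1105151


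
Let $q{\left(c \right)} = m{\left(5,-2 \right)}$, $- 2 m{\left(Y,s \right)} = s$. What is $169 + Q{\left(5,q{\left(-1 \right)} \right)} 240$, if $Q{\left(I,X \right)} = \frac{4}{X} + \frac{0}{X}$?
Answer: $1129$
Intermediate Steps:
$m{\left(Y,s \right)} = - \frac{s}{2}$
$q{\left(c \right)} = 1$ ($q{\left(c \right)} = \left(- \frac{1}{2}\right) \left(-2\right) = 1$)
$Q{\left(I,X \right)} = \frac{4}{X}$ ($Q{\left(I,X \right)} = \frac{4}{X} + 0 = \frac{4}{X}$)
$169 + Q{\left(5,q{\left(-1 \right)} \right)} 240 = 169 + \frac{4}{1} \cdot 240 = 169 + 4 \cdot 1 \cdot 240 = 169 + 4 \cdot 240 = 169 + 960 = 1129$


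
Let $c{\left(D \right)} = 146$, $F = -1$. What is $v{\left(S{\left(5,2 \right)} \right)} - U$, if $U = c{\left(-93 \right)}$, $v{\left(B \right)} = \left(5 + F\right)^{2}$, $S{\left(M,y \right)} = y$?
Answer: $-130$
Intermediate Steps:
$v{\left(B \right)} = 16$ ($v{\left(B \right)} = \left(5 - 1\right)^{2} = 4^{2} = 16$)
$U = 146$
$v{\left(S{\left(5,2 \right)} \right)} - U = 16 - 146 = -130$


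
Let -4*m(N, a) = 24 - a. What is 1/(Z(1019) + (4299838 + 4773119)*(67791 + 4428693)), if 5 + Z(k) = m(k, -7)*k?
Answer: 4/163185623901143 ≈ 2.4512e-14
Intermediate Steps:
m(N, a) = -6 + a/4 (m(N, a) = -(24 - a)/4 = -6 + a/4)
Z(k) = -5 - 31*k/4 (Z(k) = -5 + (-6 + (¼)*(-7))*k = -5 + (-6 - 7/4)*k = -5 - 31*k/4)
1/(Z(1019) + (4299838 + 4773119)*(67791 + 4428693)) = 1/((-5 - 31/4*1019) + (4299838 + 4773119)*(67791 + 4428693)) = 1/((-5 - 31589/4) + 9072957*4496484) = 1/(-31609/4 + 40796405983188) = 1/(163185623901143/4) = 4/163185623901143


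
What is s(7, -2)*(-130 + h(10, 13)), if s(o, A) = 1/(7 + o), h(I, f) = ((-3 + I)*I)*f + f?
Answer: 793/14 ≈ 56.643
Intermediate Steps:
h(I, f) = f + I*f*(-3 + I) (h(I, f) = (I*(-3 + I))*f + f = I*f*(-3 + I) + f = f + I*f*(-3 + I))
s(7, -2)*(-130 + h(10, 13)) = (-130 + 13*(1 + 10**2 - 3*10))/(7 + 7) = (-130 + 13*(1 + 100 - 30))/14 = (-130 + 13*71)/14 = (-130 + 923)/14 = (1/14)*793 = 793/14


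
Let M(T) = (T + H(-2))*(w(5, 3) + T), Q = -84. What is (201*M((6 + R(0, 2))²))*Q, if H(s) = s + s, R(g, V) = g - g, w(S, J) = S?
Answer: -22151808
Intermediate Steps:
R(g, V) = 0
H(s) = 2*s
M(T) = (-4 + T)*(5 + T) (M(T) = (T + 2*(-2))*(5 + T) = (T - 4)*(5 + T) = (-4 + T)*(5 + T))
(201*M((6 + R(0, 2))²))*Q = (201*(-20 + (6 + 0)² + ((6 + 0)²)²))*(-84) = (201*(-20 + 6² + (6²)²))*(-84) = (201*(-20 + 36 + 36²))*(-84) = (201*(-20 + 36 + 1296))*(-84) = (201*1312)*(-84) = 263712*(-84) = -22151808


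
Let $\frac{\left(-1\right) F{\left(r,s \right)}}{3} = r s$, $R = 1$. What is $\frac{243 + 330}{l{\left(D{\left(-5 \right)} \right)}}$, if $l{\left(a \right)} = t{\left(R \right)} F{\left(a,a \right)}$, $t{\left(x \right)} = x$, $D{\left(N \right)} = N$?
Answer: $- \frac{191}{25} \approx -7.64$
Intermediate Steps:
$F{\left(r,s \right)} = - 3 r s$
$l{\left(a \right)} = - 3 a^{2}$ ($l{\left(a \right)} = 1 \left(- 3 a a\right) = 1 \left(- 3 a^{2}\right) = - 3 a^{2}$)
$\frac{243 + 330}{l{\left(D{\left(-5 \right)} \right)}} = \frac{243 + 330}{\left(-3\right) \left(-5\right)^{2}} = \frac{573}{\left(-3\right) 25} = \frac{573}{-75} = 573 \left(- \frac{1}{75}\right) = - \frac{191}{25}$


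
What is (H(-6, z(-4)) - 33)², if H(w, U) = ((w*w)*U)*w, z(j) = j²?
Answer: 12173121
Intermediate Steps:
H(w, U) = U*w³ (H(w, U) = (w²*U)*w = (U*w²)*w = U*w³)
(H(-6, z(-4)) - 33)² = ((-4)²*(-6)³ - 33)² = (16*(-216) - 33)² = (-3456 - 33)² = (-3489)² = 12173121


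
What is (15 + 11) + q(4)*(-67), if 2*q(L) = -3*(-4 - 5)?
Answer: -1757/2 ≈ -878.50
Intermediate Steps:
q(L) = 27/2 (q(L) = (-3*(-4 - 5))/2 = (-3*(-9))/2 = (1/2)*27 = 27/2)
(15 + 11) + q(4)*(-67) = (15 + 11) + (27/2)*(-67) = 26 - 1809/2 = -1757/2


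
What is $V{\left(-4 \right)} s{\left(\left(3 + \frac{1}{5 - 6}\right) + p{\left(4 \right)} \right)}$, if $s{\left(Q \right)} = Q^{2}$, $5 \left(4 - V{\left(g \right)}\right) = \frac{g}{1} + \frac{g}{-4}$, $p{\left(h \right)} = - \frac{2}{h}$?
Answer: $\frac{207}{20} \approx 10.35$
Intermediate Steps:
$V{\left(g \right)} = 4 - \frac{3 g}{20}$ ($V{\left(g \right)} = 4 - \frac{\frac{g}{1} + \frac{g}{-4}}{5} = 4 - \frac{g 1 + g \left(- \frac{1}{4}\right)}{5} = 4 - \frac{g - \frac{g}{4}}{5} = 4 - \frac{\frac{3}{4} g}{5} = 4 - \frac{3 g}{20}$)
$V{\left(-4 \right)} s{\left(\left(3 + \frac{1}{5 - 6}\right) + p{\left(4 \right)} \right)} = \left(4 - - \frac{3}{5}\right) \left(\left(3 + \frac{1}{5 - 6}\right) - \frac{2}{4}\right)^{2} = \left(4 + \frac{3}{5}\right) \left(\left(3 + \frac{1}{-1}\right) - \frac{1}{2}\right)^{2} = \frac{23 \left(\left(3 - 1\right) - \frac{1}{2}\right)^{2}}{5} = \frac{23 \left(2 - \frac{1}{2}\right)^{2}}{5} = \frac{23 \left(\frac{3}{2}\right)^{2}}{5} = \frac{23}{5} \cdot \frac{9}{4} = \frac{207}{20}$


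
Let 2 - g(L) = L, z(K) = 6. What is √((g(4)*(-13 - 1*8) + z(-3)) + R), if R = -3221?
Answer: I*√3173 ≈ 56.329*I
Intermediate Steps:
g(L) = 2 - L
√((g(4)*(-13 - 1*8) + z(-3)) + R) = √(((2 - 1*4)*(-13 - 1*8) + 6) - 3221) = √(((2 - 4)*(-13 - 8) + 6) - 3221) = √((-2*(-21) + 6) - 3221) = √((42 + 6) - 3221) = √(48 - 3221) = √(-3173) = I*√3173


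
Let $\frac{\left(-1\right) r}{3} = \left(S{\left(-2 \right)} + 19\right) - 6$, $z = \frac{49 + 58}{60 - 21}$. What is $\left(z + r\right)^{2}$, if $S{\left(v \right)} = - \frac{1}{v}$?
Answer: $\frac{8673025}{6084} \approx 1425.5$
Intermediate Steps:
$z = \frac{107}{39} \approx 2.7436$
$r = - \frac{81}{2}$ ($r = - 3 \left(\left(- \frac{1}{-2} + 19\right) - 6\right) = - 3 \left(\left(\left(-1\right) \left(- \frac{1}{2}\right) + 19\right) - 6\right) = - 3 \left(\left(\frac{1}{2} + 19\right) - 6\right) = - 3 \left(\frac{39}{2} - 6\right) = \left(-3\right) \frac{27}{2} = - \frac{81}{2} \approx -40.5$)
$\left(z + r\right)^{2} = \left(\frac{107}{39} - \frac{81}{2}\right)^{2} = \left(- \frac{2945}{78}\right)^{2} = \frac{8673025}{6084}$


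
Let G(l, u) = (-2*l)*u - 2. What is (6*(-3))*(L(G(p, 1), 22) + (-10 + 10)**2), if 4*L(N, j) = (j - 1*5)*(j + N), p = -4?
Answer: -2142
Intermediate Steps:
G(l, u) = -2 - 2*l*u (G(l, u) = -2*l*u - 2 = -2 - 2*l*u)
L(N, j) = (-5 + j)*(N + j)/4 (L(N, j) = ((j - 1*5)*(j + N))/4 = ((j - 5)*(N + j))/4 = ((-5 + j)*(N + j))/4 = (-5 + j)*(N + j)/4)
(6*(-3))*(L(G(p, 1), 22) + (-10 + 10)**2) = (6*(-3))*((-5*(-2 - 2*(-4)*1)/4 - 5/4*22 + (1/4)*22**2 + (1/4)*(-2 - 2*(-4)*1)*22) + (-10 + 10)**2) = -18*((-5*(-2 + 8)/4 - 55/2 + (1/4)*484 + (1/4)*(-2 + 8)*22) + 0**2) = -18*((-5/4*6 - 55/2 + 121 + (1/4)*6*22) + 0) = -18*((-15/2 - 55/2 + 121 + 33) + 0) = -18*(119 + 0) = -18*119 = -2142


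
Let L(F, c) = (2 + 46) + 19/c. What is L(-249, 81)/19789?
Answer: 3907/1602909 ≈ 0.0024374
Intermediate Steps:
L(F, c) = 48 + 19/c
L(-249, 81)/19789 = (48 + 19/81)/19789 = (48 + 19*(1/81))*(1/19789) = (48 + 19/81)*(1/19789) = (3907/81)*(1/19789) = 3907/1602909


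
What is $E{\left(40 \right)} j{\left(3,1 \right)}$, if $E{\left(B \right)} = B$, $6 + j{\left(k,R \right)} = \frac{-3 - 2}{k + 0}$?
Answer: $- \frac{920}{3} \approx -306.67$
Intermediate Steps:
$j{\left(k,R \right)} = -6 - \frac{5}{k}$ ($j{\left(k,R \right)} = -6 + \frac{-3 - 2}{k + 0} = -6 - \frac{5}{k}$)
$E{\left(40 \right)} j{\left(3,1 \right)} = 40 \left(-6 - \frac{5}{3}\right) = 40 \left(- \frac{23}{3}\right) = - \frac{920}{3}$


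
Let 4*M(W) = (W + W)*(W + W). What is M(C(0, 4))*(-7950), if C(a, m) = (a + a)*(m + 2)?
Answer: 0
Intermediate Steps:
C(a, m) = 2*a*(2 + m) (C(a, m) = (2*a)*(2 + m) = 2*a*(2 + m))
M(W) = W² (M(W) = ((W + W)*(W + W))/4 = ((2*W)*(2*W))/4 = (4*W²)/4 = W²)
M(C(0, 4))*(-7950) = (2*0*(2 + 4))²*(-7950) = (2*0*6)²*(-7950) = 0²*(-7950) = 0*(-7950) = 0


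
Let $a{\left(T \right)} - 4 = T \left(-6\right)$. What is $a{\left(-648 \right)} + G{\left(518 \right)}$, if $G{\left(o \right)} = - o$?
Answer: $3374$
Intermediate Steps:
$a{\left(T \right)} = 4 - 6 T$ ($a{\left(T \right)} = 4 + T \left(-6\right) = 4 - 6 T$)
$a{\left(-648 \right)} + G{\left(518 \right)} = \left(4 - -3888\right) - 518 = \left(4 + 3888\right) - 518 = 3892 - 518 = 3374$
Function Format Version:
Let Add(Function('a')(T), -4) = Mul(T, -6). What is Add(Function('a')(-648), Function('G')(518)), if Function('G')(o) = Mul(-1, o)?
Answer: 3374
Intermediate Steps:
Function('a')(T) = Add(4, Mul(-6, T)) (Function('a')(T) = Add(4, Mul(T, -6)) = Add(4, Mul(-6, T)))
Add(Function('a')(-648), Function('G')(518)) = Add(Add(4, Mul(-6, -648)), Mul(-1, 518)) = Add(Add(4, 3888), -518) = Add(3892, -518) = 3374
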